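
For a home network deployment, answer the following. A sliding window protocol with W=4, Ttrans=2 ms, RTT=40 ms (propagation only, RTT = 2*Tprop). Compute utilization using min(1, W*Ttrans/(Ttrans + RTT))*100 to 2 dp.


Given: W = 4, Ttrans = 2 ms, RTT = 40 ms (= 2 * Tprop, Tprop = 20 ms)
Cycle time = Ttrans + RTT = 2 + 40 = 42 ms (first packet sent until its ACK returns)
W * Ttrans = 4 * 2 = 8 ms of sending per cycle
W * Ttrans / (Ttrans + RTT) = 8 / 42 = 0.190476
U = min(1, 0.190476) = 0.190476
U% = 19.05%

19.05


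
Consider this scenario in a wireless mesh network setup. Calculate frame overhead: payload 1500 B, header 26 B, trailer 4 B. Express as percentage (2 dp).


Given: payload = 1500 B, header = 26 B, trailer = 4 B
Overhead bytes = header + trailer = 26 + 4 = 30
Total frame = payload + overhead = 1500 + 30 = 1530
Overhead % = 30 / 1530 * 100 = 1.9608% -> 1.96% (2 dp)

1.96


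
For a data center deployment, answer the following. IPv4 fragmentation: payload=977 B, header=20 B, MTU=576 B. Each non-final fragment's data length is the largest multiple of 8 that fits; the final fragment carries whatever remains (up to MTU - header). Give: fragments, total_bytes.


Max data per non-final fragment = floor((MTU - header)/8)*8 = floor((576 - 20)/8)*8 = floor(556/8)*8 = 552 B
Final fragment needs no 8-byte alignment: it can carry up to MTU - header = 556 B
Non-final fragments needed = ceil((payload - 556) / 552) = ceil(421/552) = ceil(0.7627) = 1
Number of fragments = 1 + 1 = 2
Fragment sizes (data): 1 * 552 B + 425 B (last, 425 <= 556 OK)
Total bytes sent = payload + n_frags * header = 977 + 2*20 = 977 + 40 = 1017 B

2, 1017


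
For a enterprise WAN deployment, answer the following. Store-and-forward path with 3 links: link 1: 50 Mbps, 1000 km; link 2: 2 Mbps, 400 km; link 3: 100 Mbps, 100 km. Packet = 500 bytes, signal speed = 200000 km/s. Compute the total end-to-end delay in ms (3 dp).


Packet = 500 bytes = 4000 bits. Store-and-forward: sum (t_trans + t_prop) per link.
Link 1: t_trans = 4000/(50*10^6) s = 0.0800 ms; t_prop = 1000/200000 s = 5.0000 ms; subtotal = 5.0800 ms
Link 2: t_trans = 4000/(2*10^6) s = 2.0000 ms; t_prop = 400/200000 s = 2.0000 ms; subtotal = 4.0000 ms
Link 3: t_trans = 4000/(100*10^6) s = 0.0400 ms; t_prop = 100/200000 s = 0.5000 ms; subtotal = 0.5400 ms
End-to-end = 5.0800 + 4.0000 + 0.5400 = 9.6200 ms -> 9.620 ms (3 dp)

9.620


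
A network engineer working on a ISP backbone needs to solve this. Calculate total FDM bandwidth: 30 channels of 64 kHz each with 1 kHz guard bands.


Given: 30 channels, 64 kHz each, guard = 1 kHz
Channel bandwidth = 30 * 64 = 1920 kHz
Guard bands = 29 gaps * 1 kHz = 29 kHz
Total = 1920 + 29 = 1949 kHz

1949


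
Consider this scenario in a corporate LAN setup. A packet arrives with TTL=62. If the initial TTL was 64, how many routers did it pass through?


Given: initial TTL = 64, received TTL = 62
Hops = initial TTL - received TTL
Hops = 64 - 62 = 2

2


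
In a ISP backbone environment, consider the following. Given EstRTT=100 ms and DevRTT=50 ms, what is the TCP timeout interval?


Given: EstRTT = 100 ms, DevRTT = 50 ms
Timeout = EstRTT + 4 * DevRTT
4 * DevRTT = 4 * 50 = 200
Timeout = 100 + 200 = 300 ms

300


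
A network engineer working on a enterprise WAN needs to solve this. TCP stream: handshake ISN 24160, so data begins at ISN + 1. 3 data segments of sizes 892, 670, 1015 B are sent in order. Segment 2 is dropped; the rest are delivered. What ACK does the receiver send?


SYN uses sequence number 24160; first data byte = ISN + 1 = 24161.
Segment 1: SEQ = 24161, len = 892 B, covers [24161, 25052]
Segment 2: SEQ = 25053, len = 670 B, covers [25053, 25722] [LOST]
Segment 3: SEQ = 25723, len = 1015 B, covers [25723, 26737]
In-order data received: bytes [24161, 25052] (segments 1..1).
Segment 2 missing -> gap begins at byte 25053; later segments buffered out of order.
Cumulative ACK = next expected in-order byte = 24161 + 892 = 25053

25053


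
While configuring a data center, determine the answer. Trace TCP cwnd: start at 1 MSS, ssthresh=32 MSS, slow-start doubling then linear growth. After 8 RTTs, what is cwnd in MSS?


RTT 0: cwnd = 1 MSS (initial)
RTT 1: cwnd = 2 MSS (slow start, doubled)
RTT 2: cwnd = 4 MSS (slow start, doubled)
RTT 3: cwnd = 8 MSS (slow start, doubled)
RTT 4: cwnd = 16 MSS (slow start, doubled)
RTT 5: cwnd = 32 MSS (slow start, doubled)
RTT 6: cwnd = 33 MSS (congestion avoidance, +1)
RTT 7: cwnd = 34 MSS (congestion avoidance, +1)
RTT 8: cwnd = 35 MSS (congestion avoidance, +1)

35


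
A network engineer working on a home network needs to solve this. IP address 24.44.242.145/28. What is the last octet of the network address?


Given: IP = 24.44.242.145, prefix = /28
Subnet mask = 255.255.255.240
Last octet of IP: 145
Last octet of mask: 240
Network last octet = 145 AND 240 = 144

144


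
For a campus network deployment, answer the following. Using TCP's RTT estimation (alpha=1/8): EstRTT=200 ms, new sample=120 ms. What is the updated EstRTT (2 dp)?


Given: EstRTT = 200 ms, SampleRTT = 120 ms, alpha = 1/8
New EstRTT = (1 - alpha) * EstRTT + alpha * SampleRTT
(7/8) * 200 = 175
(1/8) * 120 = 15
New EstRTT = 175 + 15 = 190 ms -> 190.00 ms (2 dp)

190.00


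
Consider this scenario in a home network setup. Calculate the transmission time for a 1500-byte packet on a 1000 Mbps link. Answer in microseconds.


Given: packet = 1500 bytes, bandwidth = 1000 Mbps
Packet in bits = 1500 * 8 = 12000 bits
Bandwidth = 1000 * 10^6 = 1000000000 bps
Time = 12000 / 1000000000 seconds
Time in us = 12000 * 10^6 / 1000000000 = 12

12


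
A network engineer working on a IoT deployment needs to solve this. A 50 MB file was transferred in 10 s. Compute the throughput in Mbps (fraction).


Given: file = 50 MB, time = 10 s
File in Mb = 50 * 8 = 400 Mb
Throughput = 400 / 10 Mbps
Throughput = 40 Mbps

40


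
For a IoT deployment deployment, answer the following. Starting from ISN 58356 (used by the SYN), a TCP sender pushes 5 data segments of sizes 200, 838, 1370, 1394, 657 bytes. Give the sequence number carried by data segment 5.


The SYN occupies sequence number ISN = 58356, so the first data byte is ISN + 1 = 58357.
SEQ of data segment i = (ISN + 1) + sum of payload sizes of segments 1..i-1.
Segment 1: SEQ = 58357, payload = 200 bytes
Segment 2: SEQ = 58557, payload = 838 bytes
Segment 3: SEQ = 59395, payload = 1370 bytes
Segment 4: SEQ = 60765, payload = 1394 bytes
Segment 5: SEQ = 62159, payload = 657 bytes
SEQ of segment 5 = 58357 + 200 + 838 + 1370 + 1394 = 62159

62159


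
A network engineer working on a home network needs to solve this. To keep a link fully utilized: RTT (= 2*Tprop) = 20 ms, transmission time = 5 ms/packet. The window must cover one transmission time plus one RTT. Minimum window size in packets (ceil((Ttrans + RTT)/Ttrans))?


Given: Ttrans = 5 ms, RTT = 20 ms (= 2 * Tprop, Tprop = 10 ms)
Time until first ACK returns = Ttrans + RTT = 5 + 20 = 25 ms
Need W * Ttrans >= Ttrans + RTT  ->  W >= (Ttrans + RTT) / Ttrans
(Ttrans + RTT) / Ttrans = 25 / 5 = 5
W_min = ceil(5) = 5

5


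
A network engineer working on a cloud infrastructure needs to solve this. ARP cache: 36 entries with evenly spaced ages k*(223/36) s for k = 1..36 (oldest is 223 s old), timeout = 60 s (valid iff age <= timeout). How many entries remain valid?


Ages are k * 223/36 s for k = 1..36 (spacing = 6.1944 s).
Entry k is valid iff k * 223/36 <= 60 iff k <= 36 * 60 / 223 = 9.6861
n_valid = floor(9.6861) = 9
(n_stale = 36 - 9 = 27)

9


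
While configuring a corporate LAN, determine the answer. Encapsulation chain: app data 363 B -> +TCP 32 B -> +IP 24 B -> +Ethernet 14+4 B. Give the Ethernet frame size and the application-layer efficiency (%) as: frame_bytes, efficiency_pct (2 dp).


TCP segment = 363 + 32 = 395 B
IP packet = 395 + 24 = 419 B
Ethernet frame = 419 + 14 + 4 = 437 B
Efficiency = app / frame = 363 / 437 = 0.830664 = 83.0664% -> 83.07% (2 dp)

437, 83.07


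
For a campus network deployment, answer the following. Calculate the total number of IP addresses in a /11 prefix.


Given: CIDR prefix /11
Host bits = 32 - 11 = 21
Total addresses = 2^21 = 2097152

2097152


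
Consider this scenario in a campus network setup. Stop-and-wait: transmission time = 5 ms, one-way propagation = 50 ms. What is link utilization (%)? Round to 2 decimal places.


Given: Ttrans = 5 ms, Tprop = 50 ms
RTT = 2 * Tprop = 2 * 50 = 100 ms
U = Ttrans / (Ttrans + RTT)
U = 5 / (5 + 100)
U = 5 / 105 = 0.047619
U% = 4.76%

4.76


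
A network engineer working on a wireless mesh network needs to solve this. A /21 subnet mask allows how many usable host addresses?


Given: subnet mask /21
Host bits = 32 - 21 = 11
Total addresses = 2^11 = 2048
Usable hosts = 2048 - 2 (network + broadcast) = 2046

2046


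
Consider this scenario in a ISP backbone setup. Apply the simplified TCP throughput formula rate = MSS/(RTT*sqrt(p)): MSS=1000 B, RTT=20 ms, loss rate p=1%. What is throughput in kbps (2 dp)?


Given: MSS = 1000 bytes, RTT = 20 ms, loss = 1%
RTT in seconds = 20 / 1000 = 0.02
Loss rate = 1% = 0.01
sqrt(loss) = sqrt(0.01) = 0.1
Throughput (bytes/s) = 1000 / (0.02 * 0.1) = 500000.0000
Throughput (kbps) = 500000.0000 * 8 / 1000 = 4000.000000 -> 4000.00 kbps (2 dp)

4000.00


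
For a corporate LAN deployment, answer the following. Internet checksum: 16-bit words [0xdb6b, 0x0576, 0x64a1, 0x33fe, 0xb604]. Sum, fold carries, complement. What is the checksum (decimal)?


Given words: [0xdb6b, 0x0576, 0x64a1, 0x33fe, 0xb604]
Step 1: Sum all words
Raw sum = 56171 + 1398 + 25761 + 13310 + 46596 = 143236
Step 2: Fold carry: (12164 + 2) = 12166
One's complement = ~12166 & 0xFFFF = 53369

53369


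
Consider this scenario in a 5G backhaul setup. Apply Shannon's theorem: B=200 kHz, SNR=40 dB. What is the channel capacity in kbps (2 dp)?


Given: B = 200 kHz, SNR = 40 dB
SNR linear = 10^(40/10) = 10000
1 + SNR = 10001
log2(10001) = 13.2878566418
C = 200 * 1000 * 13.2878566418 = 2657571.3284 bps
C = 2657.571328 kbps -> 2657.57 kbps (2 dp)

2657.57


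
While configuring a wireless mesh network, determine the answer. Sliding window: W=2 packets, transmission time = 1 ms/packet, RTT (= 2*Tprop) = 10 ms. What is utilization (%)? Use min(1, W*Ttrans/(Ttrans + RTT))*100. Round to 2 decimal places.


Given: W = 2, Ttrans = 1 ms, RTT = 10 ms (= 2 * Tprop, Tprop = 5 ms)
Cycle time = Ttrans + RTT = 1 + 10 = 11 ms (first packet sent until its ACK returns)
W * Ttrans = 2 * 1 = 2 ms of sending per cycle
W * Ttrans / (Ttrans + RTT) = 2 / 11 = 0.181818
U = min(1, 0.181818) = 0.181818
U% = 18.18%

18.18


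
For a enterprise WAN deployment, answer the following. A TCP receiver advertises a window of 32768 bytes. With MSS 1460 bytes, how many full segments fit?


Given: RWND = 32768 bytes, MSS = 1460 bytes
Full segments = floor(RWND / MSS)
Full segments = floor(32768 / 1460)
Full segments = floor(22.4438) = 22

22


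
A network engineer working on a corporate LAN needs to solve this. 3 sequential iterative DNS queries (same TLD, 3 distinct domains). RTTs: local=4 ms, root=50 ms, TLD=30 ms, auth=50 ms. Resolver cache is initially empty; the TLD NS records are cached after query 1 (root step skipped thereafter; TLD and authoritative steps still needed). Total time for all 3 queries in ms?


Lookup 1 (cold cache): local + root + TLD + auth = 4 + 50 + 30 + 50 = 134 ms
Lookups 2..3 (TLD NS cached -> skip root; new domain -> still ask TLD and auth): local + TLD + auth = 4 + 30 + 50 = 84 ms each
Remaining 2 lookups: 2 * 84 = 168 ms
Total = 134 + 168 = 302 ms

302


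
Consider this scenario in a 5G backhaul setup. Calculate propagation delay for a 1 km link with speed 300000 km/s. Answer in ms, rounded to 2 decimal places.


Given: distance = 1 km, speed = 300000 km/s
Delay = distance / speed = 1 / 300000 seconds
Delay in ms = 1 * 1000 / 300000
Delay = 0.0033 ms
Rounded to 2 dp = 0.00 ms

0.00


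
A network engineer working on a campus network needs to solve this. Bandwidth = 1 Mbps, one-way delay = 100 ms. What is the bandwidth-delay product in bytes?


Given: bandwidth = 1 Mbps, delay = 100 ms
BDP in bits = 1 * 10^6 * 100 / 1000
BDP in bits = 100000
BDP in bytes = 100000 / 8 = 12500

12500


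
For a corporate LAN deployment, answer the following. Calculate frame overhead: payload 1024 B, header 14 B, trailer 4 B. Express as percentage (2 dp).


Given: payload = 1024 B, header = 14 B, trailer = 4 B
Overhead bytes = header + trailer = 14 + 4 = 18
Total frame = payload + overhead = 1024 + 18 = 1042
Overhead % = 18 / 1042 * 100 = 1.7274% -> 1.73% (2 dp)

1.73


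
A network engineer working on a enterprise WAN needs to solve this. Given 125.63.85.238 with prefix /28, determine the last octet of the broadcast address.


Given: IP = 125.63.85.238, prefix = /28
Host bits = 32 - 28 = 4
Network last octet = 238 AND mask = 224
Host part size = 2^4 - 1 = 15
Broadcast last octet = 224 OR 15 = 239

239


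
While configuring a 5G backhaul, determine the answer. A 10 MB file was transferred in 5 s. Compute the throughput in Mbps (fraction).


Given: file = 10 MB, time = 5 s
File in Mb = 10 * 8 = 80 Mb
Throughput = 80 / 5 Mbps
Throughput = 16 Mbps

16


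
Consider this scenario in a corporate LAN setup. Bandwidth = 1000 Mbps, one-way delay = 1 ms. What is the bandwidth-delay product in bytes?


Given: bandwidth = 1000 Mbps, delay = 1 ms
BDP in bits = 1000 * 10^6 * 1 / 1000
BDP in bits = 1000000
BDP in bytes = 1000000 / 8 = 125000

125000


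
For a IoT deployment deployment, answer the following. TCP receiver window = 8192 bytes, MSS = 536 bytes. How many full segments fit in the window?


Given: RWND = 8192 bytes, MSS = 536 bytes
Full segments = floor(RWND / MSS)
Full segments = floor(8192 / 536)
Full segments = floor(15.2836) = 15

15


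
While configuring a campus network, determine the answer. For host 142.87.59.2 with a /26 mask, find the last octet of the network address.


Given: IP = 142.87.59.2, prefix = /26
Subnet mask = 255.255.255.192
Last octet of IP: 2
Last octet of mask: 192
Network last octet = 2 AND 192 = 0

0


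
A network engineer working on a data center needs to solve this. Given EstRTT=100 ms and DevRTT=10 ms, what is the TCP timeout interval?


Given: EstRTT = 100 ms, DevRTT = 10 ms
Timeout = EstRTT + 4 * DevRTT
4 * DevRTT = 4 * 10 = 40
Timeout = 100 + 40 = 140 ms

140


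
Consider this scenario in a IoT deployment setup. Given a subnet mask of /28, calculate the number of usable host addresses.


Given: subnet mask /28
Host bits = 32 - 28 = 4
Total addresses = 2^4 = 16
Usable hosts = 16 - 2 (network + broadcast) = 14

14


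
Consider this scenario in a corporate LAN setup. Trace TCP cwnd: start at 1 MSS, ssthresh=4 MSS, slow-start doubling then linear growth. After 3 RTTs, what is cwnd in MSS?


RTT 0: cwnd = 1 MSS (initial)
RTT 1: cwnd = 2 MSS (slow start, doubled)
RTT 2: cwnd = 4 MSS (slow start, doubled)
RTT 3: cwnd = 5 MSS (congestion avoidance, +1)

5


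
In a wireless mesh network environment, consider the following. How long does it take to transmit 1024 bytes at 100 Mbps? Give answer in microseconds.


Given: packet = 1024 bytes, bandwidth = 100 Mbps
Packet in bits = 1024 * 8 = 8192 bits
Bandwidth = 100 * 10^6 = 100000000 bps
Time = 8192 / 100000000 seconds
Time in us = 8192 * 10^6 / 100000000 = 81.92

81.92


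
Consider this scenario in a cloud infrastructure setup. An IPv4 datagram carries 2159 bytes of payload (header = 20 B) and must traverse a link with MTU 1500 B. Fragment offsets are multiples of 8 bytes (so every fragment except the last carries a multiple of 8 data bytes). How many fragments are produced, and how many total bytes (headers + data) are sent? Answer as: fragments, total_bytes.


Max data per non-final fragment = floor((MTU - header)/8)*8 = floor((1500 - 20)/8)*8 = floor(1480/8)*8 = 1480 B
Final fragment needs no 8-byte alignment: it can carry up to MTU - header = 1480 B
Non-final fragments needed = ceil((payload - 1480) / 1480) = ceil(679/1480) = ceil(0.4588) = 1
Number of fragments = 1 + 1 = 2
Fragment sizes (data): 1 * 1480 B + 679 B (last, 679 <= 1480 OK)
Total bytes sent = payload + n_frags * header = 2159 + 2*20 = 2159 + 40 = 2199 B

2, 2199


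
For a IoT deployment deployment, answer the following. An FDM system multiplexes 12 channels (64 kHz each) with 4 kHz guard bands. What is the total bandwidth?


Given: 12 channels, 64 kHz each, guard = 4 kHz
Channel bandwidth = 12 * 64 = 768 kHz
Guard bands = 11 gaps * 4 kHz = 44 kHz
Total = 768 + 44 = 812 kHz

812


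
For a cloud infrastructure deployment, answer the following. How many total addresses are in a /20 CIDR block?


Given: CIDR prefix /20
Host bits = 32 - 20 = 12
Total addresses = 2^12 = 4096

4096


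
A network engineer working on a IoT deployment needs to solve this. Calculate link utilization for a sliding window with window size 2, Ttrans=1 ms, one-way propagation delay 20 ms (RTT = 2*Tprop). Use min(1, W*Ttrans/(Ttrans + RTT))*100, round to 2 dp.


Given: W = 2, Ttrans = 1 ms, RTT = 40 ms (= 2 * Tprop, Tprop = 20 ms)
Cycle time = Ttrans + RTT = 1 + 40 = 41 ms (first packet sent until its ACK returns)
W * Ttrans = 2 * 1 = 2 ms of sending per cycle
W * Ttrans / (Ttrans + RTT) = 2 / 41 = 0.048780
U = min(1, 0.048780) = 0.048780
U% = 4.88%

4.88


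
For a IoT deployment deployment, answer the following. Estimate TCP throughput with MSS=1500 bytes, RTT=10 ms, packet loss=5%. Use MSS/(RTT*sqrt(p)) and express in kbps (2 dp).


Given: MSS = 1500 bytes, RTT = 10 ms, loss = 5%
RTT in seconds = 10 / 1000 = 0.01
Loss rate = 5% = 0.05
sqrt(loss) = sqrt(0.05) = 0.223606797750
Throughput (bytes/s) = 1500 / (0.01 * 0.223606797750) = 670820.3932
Throughput (kbps) = 670820.3932 * 8 / 1000 = 5366.563146 -> 5366.56 kbps (2 dp)

5366.56


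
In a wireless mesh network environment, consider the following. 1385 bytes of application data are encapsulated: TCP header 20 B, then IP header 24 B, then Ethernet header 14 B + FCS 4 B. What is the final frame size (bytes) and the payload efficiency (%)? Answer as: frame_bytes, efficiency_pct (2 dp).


TCP segment = 1385 + 20 = 1405 B
IP packet = 1405 + 24 = 1429 B
Ethernet frame = 1429 + 14 + 4 = 1447 B
Efficiency = app / frame = 1385 / 1447 = 0.957153 = 95.7153% -> 95.72% (2 dp)

1447, 95.72


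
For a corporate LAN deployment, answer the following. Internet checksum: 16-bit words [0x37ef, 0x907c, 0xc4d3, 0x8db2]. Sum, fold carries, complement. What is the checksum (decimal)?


Given words: [0x37ef, 0x907c, 0xc4d3, 0x8db2]
Step 1: Sum all words
Raw sum = 14319 + 36988 + 50387 + 36274 = 137968
Step 2: Fold carry: (6896 + 2) = 6898
One's complement = ~6898 & 0xFFFF = 58637

58637


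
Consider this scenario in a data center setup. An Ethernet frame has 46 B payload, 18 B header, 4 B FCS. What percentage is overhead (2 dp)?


Given: payload = 46 B, header = 18 B, trailer = 4 B
Overhead bytes = header + trailer = 18 + 4 = 22
Total frame = payload + overhead = 46 + 22 = 68
Overhead % = 22 / 68 * 100 = 32.3529% -> 32.35% (2 dp)

32.35


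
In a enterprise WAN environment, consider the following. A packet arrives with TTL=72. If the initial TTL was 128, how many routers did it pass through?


Given: initial TTL = 128, received TTL = 72
Hops = initial TTL - received TTL
Hops = 128 - 72 = 56

56


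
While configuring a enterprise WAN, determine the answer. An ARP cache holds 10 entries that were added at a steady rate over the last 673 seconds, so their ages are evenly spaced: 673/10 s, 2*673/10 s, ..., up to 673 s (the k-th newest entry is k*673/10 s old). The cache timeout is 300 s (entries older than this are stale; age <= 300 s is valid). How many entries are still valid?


Ages are k * 673/10 s for k = 1..10 (spacing = 67.3000 s).
Entry k is valid iff k * 673/10 <= 300 iff k <= 10 * 300 / 673 = 4.4577
n_valid = floor(4.4577) = 4
(n_stale = 10 - 4 = 6)

4


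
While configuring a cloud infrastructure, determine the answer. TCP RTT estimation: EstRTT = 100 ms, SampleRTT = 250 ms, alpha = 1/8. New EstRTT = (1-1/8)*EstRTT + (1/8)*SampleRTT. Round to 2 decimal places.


Given: EstRTT = 100 ms, SampleRTT = 250 ms, alpha = 1/8
New EstRTT = (1 - alpha) * EstRTT + alpha * SampleRTT
(7/8) * 100 = 87.5
(1/8) * 250 = 31.25
New EstRTT = 87.5 + 31.25 = 118.75 ms -> 118.75 ms (2 dp)

118.75


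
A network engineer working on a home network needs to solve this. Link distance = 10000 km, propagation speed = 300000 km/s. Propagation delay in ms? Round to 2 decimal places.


Given: distance = 10000 km, speed = 300000 km/s
Delay = distance / speed = 10000 / 300000 seconds
Delay in ms = 10000 * 1000 / 300000
Delay = 33.3333 ms
Rounded to 2 dp = 33.33 ms

33.33


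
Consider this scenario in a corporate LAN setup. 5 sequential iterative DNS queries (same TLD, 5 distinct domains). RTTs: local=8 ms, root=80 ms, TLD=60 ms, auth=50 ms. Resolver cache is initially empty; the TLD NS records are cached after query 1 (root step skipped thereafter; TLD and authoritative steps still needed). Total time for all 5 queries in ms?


Lookup 1 (cold cache): local + root + TLD + auth = 8 + 80 + 60 + 50 = 198 ms
Lookups 2..5 (TLD NS cached -> skip root; new domain -> still ask TLD and auth): local + TLD + auth = 8 + 60 + 50 = 118 ms each
Remaining 4 lookups: 4 * 118 = 472 ms
Total = 198 + 472 = 670 ms

670


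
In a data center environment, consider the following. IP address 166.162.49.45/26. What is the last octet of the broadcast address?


Given: IP = 166.162.49.45, prefix = /26
Host bits = 32 - 26 = 6
Network last octet = 45 AND mask = 0
Host part size = 2^6 - 1 = 63
Broadcast last octet = 0 OR 63 = 63

63


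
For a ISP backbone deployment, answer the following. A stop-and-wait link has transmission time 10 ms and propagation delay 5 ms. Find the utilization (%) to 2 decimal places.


Given: Ttrans = 10 ms, Tprop = 5 ms
RTT = 2 * Tprop = 2 * 5 = 10 ms
U = Ttrans / (Ttrans + RTT)
U = 10 / (10 + 10)
U = 10 / 20 = 0.5
U% = 50.00%

50.00


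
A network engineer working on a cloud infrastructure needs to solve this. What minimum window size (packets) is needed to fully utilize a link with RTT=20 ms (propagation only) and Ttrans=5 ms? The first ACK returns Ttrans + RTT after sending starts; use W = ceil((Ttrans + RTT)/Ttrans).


Given: Ttrans = 5 ms, RTT = 20 ms (= 2 * Tprop, Tprop = 10 ms)
Time until first ACK returns = Ttrans + RTT = 5 + 20 = 25 ms
Need W * Ttrans >= Ttrans + RTT  ->  W >= (Ttrans + RTT) / Ttrans
(Ttrans + RTT) / Ttrans = 25 / 5 = 5
W_min = ceil(5) = 5

5


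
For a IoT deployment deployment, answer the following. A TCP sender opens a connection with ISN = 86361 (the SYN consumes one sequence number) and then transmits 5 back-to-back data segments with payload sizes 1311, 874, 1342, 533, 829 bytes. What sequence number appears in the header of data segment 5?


The SYN occupies sequence number ISN = 86361, so the first data byte is ISN + 1 = 86362.
SEQ of data segment i = (ISN + 1) + sum of payload sizes of segments 1..i-1.
Segment 1: SEQ = 86362, payload = 1311 bytes
Segment 2: SEQ = 87673, payload = 874 bytes
Segment 3: SEQ = 88547, payload = 1342 bytes
Segment 4: SEQ = 89889, payload = 533 bytes
Segment 5: SEQ = 90422, payload = 829 bytes
SEQ of segment 5 = 86362 + 1311 + 874 + 1342 + 533 = 90422

90422


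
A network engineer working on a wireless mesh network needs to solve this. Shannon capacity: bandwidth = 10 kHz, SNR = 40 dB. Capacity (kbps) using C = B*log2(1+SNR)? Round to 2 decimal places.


Given: B = 10 kHz, SNR = 40 dB
SNR linear = 10^(40/10) = 10000
1 + SNR = 10001
log2(10001) = 13.2878566418
C = 10 * 1000 * 13.2878566418 = 132878.5664 bps
C = 132.878566 kbps -> 132.88 kbps (2 dp)

132.88


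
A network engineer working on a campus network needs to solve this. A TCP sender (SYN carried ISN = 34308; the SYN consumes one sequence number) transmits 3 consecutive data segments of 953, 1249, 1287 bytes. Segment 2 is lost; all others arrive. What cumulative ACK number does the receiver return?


SYN uses sequence number 34308; first data byte = ISN + 1 = 34309.
Segment 1: SEQ = 34309, len = 953 B, covers [34309, 35261]
Segment 2: SEQ = 35262, len = 1249 B, covers [35262, 36510] [LOST]
Segment 3: SEQ = 36511, len = 1287 B, covers [36511, 37797]
In-order data received: bytes [34309, 35261] (segments 1..1).
Segment 2 missing -> gap begins at byte 35262; later segments buffered out of order.
Cumulative ACK = next expected in-order byte = 34309 + 953 = 35262

35262


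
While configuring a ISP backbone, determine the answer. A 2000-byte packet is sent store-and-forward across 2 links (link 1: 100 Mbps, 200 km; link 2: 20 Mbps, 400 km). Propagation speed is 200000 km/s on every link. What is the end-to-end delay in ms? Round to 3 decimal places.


Packet = 2000 bytes = 16000 bits. Store-and-forward: sum (t_trans + t_prop) per link.
Link 1: t_trans = 16000/(100*10^6) s = 0.1600 ms; t_prop = 200/200000 s = 1.0000 ms; subtotal = 1.1600 ms
Link 2: t_trans = 16000/(20*10^6) s = 0.8000 ms; t_prop = 400/200000 s = 2.0000 ms; subtotal = 2.8000 ms
End-to-end = 1.1600 + 2.8000 = 3.9600 ms -> 3.960 ms (3 dp)

3.960


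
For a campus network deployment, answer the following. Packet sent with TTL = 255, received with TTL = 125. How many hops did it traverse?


Given: initial TTL = 255, received TTL = 125
Hops = initial TTL - received TTL
Hops = 255 - 125 = 130

130


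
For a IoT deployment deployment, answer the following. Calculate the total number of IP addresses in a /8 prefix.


Given: CIDR prefix /8
Host bits = 32 - 8 = 24
Total addresses = 2^24 = 16777216

16777216


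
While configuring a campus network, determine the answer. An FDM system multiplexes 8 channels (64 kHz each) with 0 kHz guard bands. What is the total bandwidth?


Given: 8 channels, 64 kHz each, guard = 0 kHz
Channel bandwidth = 8 * 64 = 512 kHz
Guard bands = 7 gaps * 0 kHz = 0 kHz
Total = 512 + 0 = 512 kHz

512


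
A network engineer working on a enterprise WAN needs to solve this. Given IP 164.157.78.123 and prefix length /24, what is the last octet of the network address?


Given: IP = 164.157.78.123, prefix = /24
Subnet mask = 255.255.255.0
Last octet of IP: 123
Last octet of mask: 0
Network last octet = 123 AND 0 = 0

0


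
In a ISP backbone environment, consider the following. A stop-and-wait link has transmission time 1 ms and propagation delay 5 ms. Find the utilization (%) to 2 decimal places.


Given: Ttrans = 1 ms, Tprop = 5 ms
RTT = 2 * Tprop = 2 * 5 = 10 ms
U = Ttrans / (Ttrans + RTT)
U = 1 / (1 + 10)
U = 1 / 11 = 0.090909
U% = 9.09%

9.09


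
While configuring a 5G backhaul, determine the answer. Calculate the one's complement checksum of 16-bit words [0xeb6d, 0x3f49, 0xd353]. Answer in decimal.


Given words: [0xeb6d, 0x3f49, 0xd353]
Step 1: Sum all words
Raw sum = 60269 + 16201 + 54099 = 130569
Step 2: Fold carry: (65033 + 1) = 65034
One's complement = ~65034 & 0xFFFF = 501

501


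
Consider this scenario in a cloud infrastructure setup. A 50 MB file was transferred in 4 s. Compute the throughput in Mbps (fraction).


Given: file = 50 MB, time = 4 s
File in Mb = 50 * 8 = 400 Mb
Throughput = 400 / 4 Mbps
Throughput = 100 Mbps

100


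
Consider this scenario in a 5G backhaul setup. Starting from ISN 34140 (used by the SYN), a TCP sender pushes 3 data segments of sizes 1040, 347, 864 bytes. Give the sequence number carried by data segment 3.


The SYN occupies sequence number ISN = 34140, so the first data byte is ISN + 1 = 34141.
SEQ of data segment i = (ISN + 1) + sum of payload sizes of segments 1..i-1.
Segment 1: SEQ = 34141, payload = 1040 bytes
Segment 2: SEQ = 35181, payload = 347 bytes
Segment 3: SEQ = 35528, payload = 864 bytes
SEQ of segment 3 = 34141 + 1040 + 347 = 35528

35528


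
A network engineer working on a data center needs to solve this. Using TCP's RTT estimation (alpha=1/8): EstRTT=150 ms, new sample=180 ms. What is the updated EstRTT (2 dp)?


Given: EstRTT = 150 ms, SampleRTT = 180 ms, alpha = 1/8
New EstRTT = (1 - alpha) * EstRTT + alpha * SampleRTT
(7/8) * 150 = 131.25
(1/8) * 180 = 22.5
New EstRTT = 131.25 + 22.5 = 153.75 ms -> 153.75 ms (2 dp)

153.75


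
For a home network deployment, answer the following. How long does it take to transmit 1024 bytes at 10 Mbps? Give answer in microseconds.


Given: packet = 1024 bytes, bandwidth = 10 Mbps
Packet in bits = 1024 * 8 = 8192 bits
Bandwidth = 10 * 10^6 = 10000000 bps
Time = 8192 / 10000000 seconds
Time in us = 8192 * 10^6 / 10000000 = 819.2

819.2


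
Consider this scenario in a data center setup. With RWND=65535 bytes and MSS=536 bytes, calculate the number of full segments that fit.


Given: RWND = 65535 bytes, MSS = 536 bytes
Full segments = floor(RWND / MSS)
Full segments = floor(65535 / 536)
Full segments = floor(122.2668) = 122

122


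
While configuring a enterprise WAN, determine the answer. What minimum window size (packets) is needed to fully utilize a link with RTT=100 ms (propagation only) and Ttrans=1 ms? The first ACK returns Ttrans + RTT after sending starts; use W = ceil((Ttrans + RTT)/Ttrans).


Given: Ttrans = 1 ms, RTT = 100 ms (= 2 * Tprop, Tprop = 50 ms)
Time until first ACK returns = Ttrans + RTT = 1 + 100 = 101 ms
Need W * Ttrans >= Ttrans + RTT  ->  W >= (Ttrans + RTT) / Ttrans
(Ttrans + RTT) / Ttrans = 101 / 1 = 101
W_min = ceil(101) = 101

101


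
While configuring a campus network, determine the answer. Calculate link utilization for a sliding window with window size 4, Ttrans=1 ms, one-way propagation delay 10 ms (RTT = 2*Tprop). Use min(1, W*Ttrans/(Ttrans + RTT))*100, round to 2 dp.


Given: W = 4, Ttrans = 1 ms, RTT = 20 ms (= 2 * Tprop, Tprop = 10 ms)
Cycle time = Ttrans + RTT = 1 + 20 = 21 ms (first packet sent until its ACK returns)
W * Ttrans = 4 * 1 = 4 ms of sending per cycle
W * Ttrans / (Ttrans + RTT) = 4 / 21 = 0.190476
U = min(1, 0.190476) = 0.190476
U% = 19.05%

19.05


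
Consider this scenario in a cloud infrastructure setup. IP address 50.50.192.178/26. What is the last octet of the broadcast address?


Given: IP = 50.50.192.178, prefix = /26
Host bits = 32 - 26 = 6
Network last octet = 178 AND mask = 128
Host part size = 2^6 - 1 = 63
Broadcast last octet = 128 OR 63 = 191

191


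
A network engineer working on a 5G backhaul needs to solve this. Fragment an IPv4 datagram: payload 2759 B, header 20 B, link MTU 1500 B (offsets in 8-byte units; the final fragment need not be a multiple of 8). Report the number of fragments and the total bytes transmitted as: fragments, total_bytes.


Max data per non-final fragment = floor((MTU - header)/8)*8 = floor((1500 - 20)/8)*8 = floor(1480/8)*8 = 1480 B
Final fragment needs no 8-byte alignment: it can carry up to MTU - header = 1480 B
Non-final fragments needed = ceil((payload - 1480) / 1480) = ceil(1279/1480) = ceil(0.8642) = 1
Number of fragments = 1 + 1 = 2
Fragment sizes (data): 1 * 1480 B + 1279 B (last, 1279 <= 1480 OK)
Total bytes sent = payload + n_frags * header = 2759 + 2*20 = 2759 + 40 = 2799 B

2, 2799


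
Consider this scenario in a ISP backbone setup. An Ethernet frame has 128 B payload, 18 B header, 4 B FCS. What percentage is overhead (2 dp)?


Given: payload = 128 B, header = 18 B, trailer = 4 B
Overhead bytes = header + trailer = 18 + 4 = 22
Total frame = payload + overhead = 128 + 22 = 150
Overhead % = 22 / 150 * 100 = 14.6667% -> 14.67% (2 dp)

14.67


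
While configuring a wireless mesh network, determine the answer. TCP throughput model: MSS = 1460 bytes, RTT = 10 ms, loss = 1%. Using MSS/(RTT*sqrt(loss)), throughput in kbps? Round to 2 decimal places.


Given: MSS = 1460 bytes, RTT = 10 ms, loss = 1%
RTT in seconds = 10 / 1000 = 0.01
Loss rate = 1% = 0.01
sqrt(loss) = sqrt(0.01) = 0.1
Throughput (bytes/s) = 1460 / (0.01 * 0.1) = 1460000.0000
Throughput (kbps) = 1460000.0000 * 8 / 1000 = 11680.000000 -> 11680.00 kbps (2 dp)

11680.00


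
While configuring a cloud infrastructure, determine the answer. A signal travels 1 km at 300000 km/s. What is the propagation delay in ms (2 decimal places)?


Given: distance = 1 km, speed = 300000 km/s
Delay = distance / speed = 1 / 300000 seconds
Delay in ms = 1 * 1000 / 300000
Delay = 0.0033 ms
Rounded to 2 dp = 0.00 ms

0.00


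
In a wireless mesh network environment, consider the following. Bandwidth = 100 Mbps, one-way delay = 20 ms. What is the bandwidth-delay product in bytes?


Given: bandwidth = 100 Mbps, delay = 20 ms
BDP in bits = 100 * 10^6 * 20 / 1000
BDP in bits = 2000000
BDP in bytes = 2000000 / 8 = 250000

250000


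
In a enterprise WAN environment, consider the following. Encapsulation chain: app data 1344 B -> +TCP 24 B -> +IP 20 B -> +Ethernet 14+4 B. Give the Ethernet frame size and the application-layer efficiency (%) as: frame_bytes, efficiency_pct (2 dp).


TCP segment = 1344 + 24 = 1368 B
IP packet = 1368 + 20 = 1388 B
Ethernet frame = 1388 + 14 + 4 = 1406 B
Efficiency = app / frame = 1344 / 1406 = 0.955903 = 95.5903% -> 95.59% (2 dp)

1406, 95.59


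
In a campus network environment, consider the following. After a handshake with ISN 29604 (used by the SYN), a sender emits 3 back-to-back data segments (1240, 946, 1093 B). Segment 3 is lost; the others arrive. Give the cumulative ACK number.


SYN uses sequence number 29604; first data byte = ISN + 1 = 29605.
Segment 1: SEQ = 29605, len = 1240 B, covers [29605, 30844]
Segment 2: SEQ = 30845, len = 946 B, covers [30845, 31790]
Segment 3: SEQ = 31791, len = 1093 B, covers [31791, 32883] [LOST]
In-order data received: bytes [29605, 31790] (segments 1..2).
Segment 3 missing -> gap begins at byte 31791.
Cumulative ACK = next expected in-order byte = 29605 + 1240 + 946 = 31791

31791


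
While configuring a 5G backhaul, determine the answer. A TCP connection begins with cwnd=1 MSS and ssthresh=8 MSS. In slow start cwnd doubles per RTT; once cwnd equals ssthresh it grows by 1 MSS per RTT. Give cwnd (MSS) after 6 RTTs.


RTT 0: cwnd = 1 MSS (initial)
RTT 1: cwnd = 2 MSS (slow start, doubled)
RTT 2: cwnd = 4 MSS (slow start, doubled)
RTT 3: cwnd = 8 MSS (slow start, doubled)
RTT 4: cwnd = 9 MSS (congestion avoidance, +1)
RTT 5: cwnd = 10 MSS (congestion avoidance, +1)
RTT 6: cwnd = 11 MSS (congestion avoidance, +1)

11


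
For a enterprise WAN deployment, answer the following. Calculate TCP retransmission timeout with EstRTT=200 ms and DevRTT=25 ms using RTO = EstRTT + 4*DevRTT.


Given: EstRTT = 200 ms, DevRTT = 25 ms
Timeout = EstRTT + 4 * DevRTT
4 * DevRTT = 4 * 25 = 100
Timeout = 200 + 100 = 300 ms

300


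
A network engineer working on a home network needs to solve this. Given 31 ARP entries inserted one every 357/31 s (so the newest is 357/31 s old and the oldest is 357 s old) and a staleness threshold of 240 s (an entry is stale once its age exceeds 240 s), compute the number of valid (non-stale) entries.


Ages are k * 357/31 s for k = 1..31 (spacing = 11.5161 s).
Entry k is valid iff k * 357/31 <= 240 iff k <= 31 * 240 / 357 = 20.8403
n_valid = floor(20.8403) = 20
(n_stale = 31 - 20 = 11)

20


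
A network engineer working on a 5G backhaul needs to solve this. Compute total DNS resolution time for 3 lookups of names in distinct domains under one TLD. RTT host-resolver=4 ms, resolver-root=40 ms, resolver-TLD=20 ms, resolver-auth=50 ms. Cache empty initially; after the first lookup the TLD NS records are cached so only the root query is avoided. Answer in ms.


Lookup 1 (cold cache): local + root + TLD + auth = 4 + 40 + 20 + 50 = 114 ms
Lookups 2..3 (TLD NS cached -> skip root; new domain -> still ask TLD and auth): local + TLD + auth = 4 + 20 + 50 = 74 ms each
Remaining 2 lookups: 2 * 74 = 148 ms
Total = 114 + 148 = 262 ms

262


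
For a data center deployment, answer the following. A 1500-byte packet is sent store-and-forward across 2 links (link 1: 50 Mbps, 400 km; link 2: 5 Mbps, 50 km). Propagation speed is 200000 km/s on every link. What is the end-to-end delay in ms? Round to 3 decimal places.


Packet = 1500 bytes = 12000 bits. Store-and-forward: sum (t_trans + t_prop) per link.
Link 1: t_trans = 12000/(50*10^6) s = 0.2400 ms; t_prop = 400/200000 s = 2.0000 ms; subtotal = 2.2400 ms
Link 2: t_trans = 12000/(5*10^6) s = 2.4000 ms; t_prop = 50/200000 s = 0.2500 ms; subtotal = 2.6500 ms
End-to-end = 2.2400 + 2.6500 = 4.8900 ms -> 4.890 ms (3 dp)

4.890


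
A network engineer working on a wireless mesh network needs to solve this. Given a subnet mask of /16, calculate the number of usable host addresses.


Given: subnet mask /16
Host bits = 32 - 16 = 16
Total addresses = 2^16 = 65536
Usable hosts = 65536 - 2 (network + broadcast) = 65534

65534


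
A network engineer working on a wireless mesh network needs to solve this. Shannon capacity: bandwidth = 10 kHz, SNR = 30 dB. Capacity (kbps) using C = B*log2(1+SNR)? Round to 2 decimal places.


Given: B = 10 kHz, SNR = 30 dB
SNR linear = 10^(30/10) = 1000
1 + SNR = 1001
log2(1001) = 9.9672262588
C = 10 * 1000 * 9.9672262588 = 99672.2626 bps
C = 99.672263 kbps -> 99.67 kbps (2 dp)

99.67


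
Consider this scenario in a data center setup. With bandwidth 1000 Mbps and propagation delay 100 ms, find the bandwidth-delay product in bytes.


Given: bandwidth = 1000 Mbps, delay = 100 ms
BDP in bits = 1000 * 10^6 * 100 / 1000
BDP in bits = 100000000
BDP in bytes = 100000000 / 8 = 12500000

12500000


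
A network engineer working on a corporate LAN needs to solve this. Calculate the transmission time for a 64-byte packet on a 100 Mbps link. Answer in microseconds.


Given: packet = 64 bytes, bandwidth = 100 Mbps
Packet in bits = 64 * 8 = 512 bits
Bandwidth = 100 * 10^6 = 100000000 bps
Time = 512 / 100000000 seconds
Time in us = 512 * 10^6 / 100000000 = 5.12

5.12


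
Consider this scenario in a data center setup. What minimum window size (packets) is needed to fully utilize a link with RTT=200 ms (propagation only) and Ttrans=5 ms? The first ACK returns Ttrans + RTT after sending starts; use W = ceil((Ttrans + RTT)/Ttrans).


Given: Ttrans = 5 ms, RTT = 200 ms (= 2 * Tprop, Tprop = 100 ms)
Time until first ACK returns = Ttrans + RTT = 5 + 200 = 205 ms
Need W * Ttrans >= Ttrans + RTT  ->  W >= (Ttrans + RTT) / Ttrans
(Ttrans + RTT) / Ttrans = 205 / 5 = 41
W_min = ceil(41) = 41

41


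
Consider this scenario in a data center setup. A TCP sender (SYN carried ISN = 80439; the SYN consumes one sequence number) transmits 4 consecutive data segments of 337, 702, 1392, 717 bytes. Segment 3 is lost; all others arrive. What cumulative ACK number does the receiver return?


SYN uses sequence number 80439; first data byte = ISN + 1 = 80440.
Segment 1: SEQ = 80440, len = 337 B, covers [80440, 80776]
Segment 2: SEQ = 80777, len = 702 B, covers [80777, 81478]
Segment 3: SEQ = 81479, len = 1392 B, covers [81479, 82870] [LOST]
Segment 4: SEQ = 82871, len = 717 B, covers [82871, 83587]
In-order data received: bytes [80440, 81478] (segments 1..2).
Segment 3 missing -> gap begins at byte 81479; later segments buffered out of order.
Cumulative ACK = next expected in-order byte = 80440 + 337 + 702 = 81479

81479


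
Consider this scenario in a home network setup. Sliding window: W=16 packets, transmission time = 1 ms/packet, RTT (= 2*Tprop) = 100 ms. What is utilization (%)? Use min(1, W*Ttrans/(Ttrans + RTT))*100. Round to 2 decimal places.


Given: W = 16, Ttrans = 1 ms, RTT = 100 ms (= 2 * Tprop, Tprop = 50 ms)
Cycle time = Ttrans + RTT = 1 + 100 = 101 ms (first packet sent until its ACK returns)
W * Ttrans = 16 * 1 = 16 ms of sending per cycle
W * Ttrans / (Ttrans + RTT) = 16 / 101 = 0.158416
U = min(1, 0.158416) = 0.158416
U% = 15.84%

15.84


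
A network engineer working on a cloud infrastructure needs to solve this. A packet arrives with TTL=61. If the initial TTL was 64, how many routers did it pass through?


Given: initial TTL = 64, received TTL = 61
Hops = initial TTL - received TTL
Hops = 64 - 61 = 3

3
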